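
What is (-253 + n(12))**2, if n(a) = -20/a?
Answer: 583696/9 ≈ 64855.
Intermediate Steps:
(-253 + n(12))**2 = (-253 - 20/12)**2 = (-253 - 20*1/12)**2 = (-253 - 5/3)**2 = (-764/3)**2 = 583696/9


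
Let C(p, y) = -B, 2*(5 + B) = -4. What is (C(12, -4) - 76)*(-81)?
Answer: 5589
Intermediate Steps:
B = -7 (B = -5 + (1/2)*(-4) = -5 - 2 = -7)
C(p, y) = 7 (C(p, y) = -1*(-7) = 7)
(C(12, -4) - 76)*(-81) = (7 - 76)*(-81) = -69*(-81) = 5589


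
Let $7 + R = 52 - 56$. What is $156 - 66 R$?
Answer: $882$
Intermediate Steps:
$R = -11$ ($R = -7 + \left(52 - 56\right) = -7 - 4 = -11$)
$156 - 66 R = 156 - -726 = 156 + 726 = 882$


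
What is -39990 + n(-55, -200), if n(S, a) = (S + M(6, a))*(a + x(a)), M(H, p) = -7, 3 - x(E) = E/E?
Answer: -27714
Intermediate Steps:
x(E) = 2 (x(E) = 3 - E/E = 3 - 1*1 = 3 - 1 = 2)
n(S, a) = (-7 + S)*(2 + a) (n(S, a) = (S - 7)*(a + 2) = (-7 + S)*(2 + a))
-39990 + n(-55, -200) = -39990 + (-14 - 7*(-200) + 2*(-55) - 55*(-200)) = -39990 + (-14 + 1400 - 110 + 11000) = -39990 + 12276 = -27714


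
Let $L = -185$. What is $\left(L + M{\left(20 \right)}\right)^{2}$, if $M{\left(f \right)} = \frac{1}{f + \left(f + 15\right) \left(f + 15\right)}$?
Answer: $\frac{53049144976}{1550025} \approx 34225.0$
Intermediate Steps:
$M{\left(f \right)} = \frac{1}{f + \left(15 + f\right)^{2}}$ ($M{\left(f \right)} = \frac{1}{f + \left(15 + f\right) \left(15 + f\right)} = \frac{1}{f + \left(15 + f\right)^{2}}$)
$\left(L + M{\left(20 \right)}\right)^{2} = \left(-185 + \frac{1}{20 + \left(15 + 20\right)^{2}}\right)^{2} = \left(-185 + \frac{1}{20 + 35^{2}}\right)^{2} = \left(-185 + \frac{1}{20 + 1225}\right)^{2} = \left(-185 + \frac{1}{1245}\right)^{2} = \left(- \frac{230324}{1245}\right)^{2} = \frac{53049144976}{1550025}$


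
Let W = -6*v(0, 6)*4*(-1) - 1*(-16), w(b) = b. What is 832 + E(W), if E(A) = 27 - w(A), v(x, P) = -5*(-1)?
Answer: 723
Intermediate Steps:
v(x, P) = 5
W = 136 (W = -6*5*4*(-1) - 1*(-16) = -120*(-1) + 16 = -6*(-20) + 16 = 120 + 16 = 136)
E(A) = 27 - A
832 + E(W) = 832 + (27 - 1*136) = 832 + (27 - 136) = 832 - 109 = 723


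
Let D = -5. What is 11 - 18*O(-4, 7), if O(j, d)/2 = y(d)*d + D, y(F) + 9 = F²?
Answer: -9889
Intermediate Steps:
y(F) = -9 + F²
O(j, d) = -10 + 2*d*(-9 + d²) (O(j, d) = 2*((-9 + d²)*d - 5) = 2*(d*(-9 + d²) - 5) = 2*(-5 + d*(-9 + d²)) = -10 + 2*d*(-9 + d²))
11 - 18*O(-4, 7) = 11 - 18*(-10 + 2*7*(-9 + 7²)) = 11 - 18*(-10 + 2*7*(-9 + 49)) = 11 - 18*(-10 + 2*7*40) = 11 - 18*(-10 + 560) = 11 - 18*550 = 11 - 9900 = -9889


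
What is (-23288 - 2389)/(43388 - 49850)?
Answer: 2853/718 ≈ 3.9735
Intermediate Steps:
(-23288 - 2389)/(43388 - 49850) = -25677/(-6462) = -25677*(-1/6462) = 2853/718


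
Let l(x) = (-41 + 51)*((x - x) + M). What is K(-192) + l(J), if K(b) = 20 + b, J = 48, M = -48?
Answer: -652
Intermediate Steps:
l(x) = -480 (l(x) = (-41 + 51)*((x - x) - 48) = 10*(0 - 48) = 10*(-48) = -480)
K(-192) + l(J) = (20 - 192) - 480 = -172 - 480 = -652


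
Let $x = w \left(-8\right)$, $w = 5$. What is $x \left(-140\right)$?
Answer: $5600$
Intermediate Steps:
$x = -40$ ($x = 5 \left(-8\right) = -40$)
$x \left(-140\right) = \left(-40\right) \left(-140\right) = 5600$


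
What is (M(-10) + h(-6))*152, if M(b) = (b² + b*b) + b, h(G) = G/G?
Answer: 29032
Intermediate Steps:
h(G) = 1
M(b) = b + 2*b² (M(b) = (b² + b²) + b = 2*b² + b = b + 2*b²)
(M(-10) + h(-6))*152 = (-10*(1 + 2*(-10)) + 1)*152 = (-10*(1 - 20) + 1)*152 = (-10*(-19) + 1)*152 = (190 + 1)*152 = 191*152 = 29032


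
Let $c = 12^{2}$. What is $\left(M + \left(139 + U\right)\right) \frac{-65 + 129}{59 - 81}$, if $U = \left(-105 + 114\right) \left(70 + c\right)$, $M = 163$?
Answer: $- \frac{71296}{11} \approx -6481.5$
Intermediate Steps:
$c = 144$
$U = 1926$ ($U = \left(-105 + 114\right) \left(70 + 144\right) = 9 \cdot 214 = 1926$)
$\left(M + \left(139 + U\right)\right) \frac{-65 + 129}{59 - 81} = \left(163 + \left(139 + 1926\right)\right) \frac{-65 + 129}{59 - 81} = \left(163 + 2065\right) \frac{64}{-22} = 2228 \cdot 64 \left(- \frac{1}{22}\right) = 2228 \left(- \frac{32}{11}\right) = - \frac{71296}{11}$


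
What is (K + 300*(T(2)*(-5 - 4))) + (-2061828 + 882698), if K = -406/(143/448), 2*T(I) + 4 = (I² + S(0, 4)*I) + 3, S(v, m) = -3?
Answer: -168218328/143 ≈ -1.1764e+6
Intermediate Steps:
T(I) = -½ + I²/2 - 3*I/2 (T(I) = -2 + ((I² - 3*I) + 3)/2 = -2 + (3 + I² - 3*I)/2 = -2 + (3/2 + I²/2 - 3*I/2) = -½ + I²/2 - 3*I/2)
K = -181888/143 (K = -406/(143*(1/448)) = -406/143/448 = -406*448/143 = -181888/143 ≈ -1271.9)
(K + 300*(T(2)*(-5 - 4))) + (-2061828 + 882698) = (-181888/143 + 300*((-½ + (½)*2² - 3/2*2)*(-5 - 4))) + (-2061828 + 882698) = (-181888/143 + 300*((-½ + (½)*4 - 3)*(-9))) - 1179130 = (-181888/143 + 300*((-½ + 2 - 3)*(-9))) - 1179130 = (-181888/143 + 300*(-3/2*(-9))) - 1179130 = (-181888/143 + 300*(27/2)) - 1179130 = (-181888/143 + 4050) - 1179130 = 397262/143 - 1179130 = -168218328/143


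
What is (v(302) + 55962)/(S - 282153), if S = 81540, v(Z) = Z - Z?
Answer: -18654/66871 ≈ -0.27895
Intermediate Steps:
v(Z) = 0
(v(302) + 55962)/(S - 282153) = (0 + 55962)/(81540 - 282153) = 55962/(-200613) = 55962*(-1/200613) = -18654/66871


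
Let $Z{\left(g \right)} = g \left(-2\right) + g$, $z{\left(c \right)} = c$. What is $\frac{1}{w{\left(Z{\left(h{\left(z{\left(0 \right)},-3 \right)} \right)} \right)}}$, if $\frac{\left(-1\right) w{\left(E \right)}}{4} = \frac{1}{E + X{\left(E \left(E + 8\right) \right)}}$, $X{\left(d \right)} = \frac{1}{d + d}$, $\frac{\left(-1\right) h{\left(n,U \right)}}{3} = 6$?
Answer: $- \frac{16849}{3744} \approx -4.5003$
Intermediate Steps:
$h{\left(n,U \right)} = -18$ ($h{\left(n,U \right)} = \left(-3\right) 6 = -18$)
$Z{\left(g \right)} = - g$ ($Z{\left(g \right)} = - 2 g + g = - g$)
$X{\left(d \right)} = \frac{1}{2 d}$
$w{\left(E \right)} = - \frac{4}{E + \frac{1}{2 E \left(8 + E\right)}}$ ($w{\left(E \right)} = - \frac{4}{E + \frac{1}{2 E \left(E + 8\right)}} = - \frac{4}{E + \frac{1}{2 E \left(8 + E\right)}}$)
$\frac{1}{w{\left(Z{\left(h{\left(z{\left(0 \right)},-3 \right)} \right)} \right)}} = \frac{1}{\left(-8\right) \left(\left(-1\right) \left(-18\right)\right) \frac{1}{1 + 2 \left(\left(-1\right) \left(-18\right)\right)^{2} \left(8 - -18\right)} \left(8 - -18\right)} = \frac{1}{\left(-8\right) 18 \frac{1}{1 + 2 \cdot 18^{2} \left(8 + 18\right)} \left(8 + 18\right)} = \frac{1}{\left(-8\right) 18 \frac{1}{1 + 2 \cdot 324 \cdot 26} \cdot 26} = \frac{1}{\left(-8\right) 18 \frac{1}{1 + 16848} \cdot 26} = \frac{1}{\left(-8\right) 18 \cdot \frac{1}{16849} \cdot 26} = \frac{1}{- \frac{3744}{16849}} = - \frac{16849}{3744}$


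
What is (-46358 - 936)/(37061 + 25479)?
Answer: -23647/31270 ≈ -0.75622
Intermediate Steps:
(-46358 - 936)/(37061 + 25479) = -47294/62540 = -47294*1/62540 = -23647/31270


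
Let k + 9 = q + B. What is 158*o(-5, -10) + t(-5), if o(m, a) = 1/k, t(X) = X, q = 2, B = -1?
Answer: -99/4 ≈ -24.750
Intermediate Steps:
k = -8 (k = -9 + (2 - 1) = -9 + 1 = -8)
o(m, a) = -1/8 (o(m, a) = 1/(-8) = -1/8)
158*o(-5, -10) + t(-5) = 158*(-1/8) - 5 = -79/4 - 5 = -99/4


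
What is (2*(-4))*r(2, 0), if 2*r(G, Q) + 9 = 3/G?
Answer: 30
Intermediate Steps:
r(G, Q) = -9/2 + 3/(2*G) (r(G, Q) = -9/2 + (3/G)/2 = -9/2 + 3/(2*G))
(2*(-4))*r(2, 0) = (2*(-4))*((3/2)*(1 - 3*2)/2) = -12*(1 - 6)/2 = -12*(-5)/2 = -8*(-15/4) = 30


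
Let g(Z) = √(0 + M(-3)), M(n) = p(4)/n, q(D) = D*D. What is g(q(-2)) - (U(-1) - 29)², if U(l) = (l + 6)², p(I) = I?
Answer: -16 + 2*I*√3/3 ≈ -16.0 + 1.1547*I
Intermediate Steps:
q(D) = D²
M(n) = 4/n
U(l) = (6 + l)²
g(Z) = 2*I*√3/3 (g(Z) = √(0 + 4/(-3)) = √(0 + 4*(-⅓)) = √(0 - 4/3) = √(-4/3) = 2*I*√3/3)
g(q(-2)) - (U(-1) - 29)² = 2*I*√3/3 - ((6 - 1)² - 29)² = 2*I*√3/3 - (5² - 29)² = 2*I*√3/3 - (25 - 29)² = 2*I*√3/3 - 1*(-4)² = 2*I*√3/3 - 1*16 = 2*I*√3/3 - 16 = -16 + 2*I*√3/3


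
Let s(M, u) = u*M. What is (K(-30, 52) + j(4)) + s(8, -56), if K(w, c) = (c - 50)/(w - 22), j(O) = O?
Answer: -11545/26 ≈ -444.04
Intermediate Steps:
s(M, u) = M*u
K(w, c) = (-50 + c)/(-22 + w)
(K(-30, 52) + j(4)) + s(8, -56) = ((-50 + 52)/(-22 - 30) + 4) + 8*(-56) = (2/(-52) + 4) - 448 = (-1/52*2 + 4) - 448 = (-1/26 + 4) - 448 = 103/26 - 448 = -11545/26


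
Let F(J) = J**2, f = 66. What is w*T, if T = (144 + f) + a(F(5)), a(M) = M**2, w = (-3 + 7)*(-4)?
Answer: -13360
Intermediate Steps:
w = -16 (w = 4*(-4) = -16)
T = 835 (T = (144 + 66) + (5**2)**2 = 210 + 25**2 = 210 + 625 = 835)
w*T = -16*835 = -13360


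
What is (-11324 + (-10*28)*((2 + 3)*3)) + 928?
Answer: -14596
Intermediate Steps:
(-11324 + (-10*28)*((2 + 3)*3)) + 928 = (-11324 - 1400*3) + 928 = (-11324 - 280*15) + 928 = (-11324 - 4200) + 928 = -15524 + 928 = -14596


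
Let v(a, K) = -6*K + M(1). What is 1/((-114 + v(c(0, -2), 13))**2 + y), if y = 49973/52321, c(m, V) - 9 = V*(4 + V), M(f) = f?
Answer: 52321/1908772374 ≈ 2.7411e-5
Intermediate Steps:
c(m, V) = 9 + V*(4 + V)
v(a, K) = 1 - 6*K (v(a, K) = -6*K + 1 = 1 - 6*K)
y = 49973/52321 (y = 49973*(1/52321) = 49973/52321 ≈ 0.95512)
1/((-114 + v(c(0, -2), 13))**2 + y) = 1/((-114 + (1 - 6*13))**2 + 49973/52321) = 1/((-114 + (1 - 78))**2 + 49973/52321) = 1/((-114 - 77)**2 + 49973/52321) = 1/((-191)**2 + 49973/52321) = 1/(36481 + 49973/52321) = 1/(1908772374/52321) = 52321/1908772374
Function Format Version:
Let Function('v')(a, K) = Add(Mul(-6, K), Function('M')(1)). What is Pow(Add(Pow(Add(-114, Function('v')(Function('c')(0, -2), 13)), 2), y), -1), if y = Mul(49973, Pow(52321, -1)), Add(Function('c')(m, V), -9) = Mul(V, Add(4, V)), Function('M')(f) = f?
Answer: Rational(52321, 1908772374) ≈ 2.7411e-5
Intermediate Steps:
Function('c')(m, V) = Add(9, Mul(V, Add(4, V)))
Function('v')(a, K) = Add(1, Mul(-6, K)) (Function('v')(a, K) = Add(Mul(-6, K), 1) = Add(1, Mul(-6, K)))
y = Rational(49973, 52321) (y = Mul(49973, Rational(1, 52321)) = Rational(49973, 52321) ≈ 0.95512)
Pow(Add(Pow(Add(-114, Function('v')(Function('c')(0, -2), 13)), 2), y), -1) = Pow(Add(Pow(Add(-114, Add(1, Mul(-6, 13))), 2), Rational(49973, 52321)), -1) = Pow(Add(Pow(Add(-114, Add(1, -78)), 2), Rational(49973, 52321)), -1) = Pow(Add(Pow(Add(-114, -77), 2), Rational(49973, 52321)), -1) = Pow(Add(Pow(-191, 2), Rational(49973, 52321)), -1) = Pow(Add(36481, Rational(49973, 52321)), -1) = Pow(Rational(1908772374, 52321), -1) = Rational(52321, 1908772374)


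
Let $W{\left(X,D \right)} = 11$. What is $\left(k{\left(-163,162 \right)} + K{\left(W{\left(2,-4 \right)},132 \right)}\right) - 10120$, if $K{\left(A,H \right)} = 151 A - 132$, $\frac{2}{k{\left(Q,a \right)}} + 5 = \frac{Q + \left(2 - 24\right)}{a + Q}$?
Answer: $- \frac{773189}{90} \approx -8591.0$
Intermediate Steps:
$k{\left(Q,a \right)} = \frac{2}{-5 + \frac{-22 + Q}{Q + a}}$ ($k{\left(Q,a \right)} = \frac{2}{-5 + \frac{Q + \left(2 - 24\right)}{a + Q}} = \frac{2}{-5 + \frac{Q - 22}{Q + a}} = \frac{2}{-5 + \frac{-22 + Q}{Q + a}}$)
$K{\left(A,H \right)} = -132 + 151 A$
$\left(k{\left(-163,162 \right)} + K{\left(W{\left(2,-4 \right)},132 \right)}\right) - 10120 = \left(\frac{2 \left(\left(-1\right) \left(-163\right) - 162\right)}{22 + 4 \left(-163\right) + 5 \cdot 162} + \left(-132 + 151 \cdot 11\right)\right) - 10120 = \left(\frac{2 \left(163 - 162\right)}{22 - 652 + 810} + \left(-132 + 1661\right)\right) - 10120 = \left(2 \cdot \frac{1}{180} \cdot 1 + 1529\right) - 10120 = \left(\frac{1}{90} + 1529\right) - 10120 = \frac{137611}{90} - 10120 = - \frac{773189}{90}$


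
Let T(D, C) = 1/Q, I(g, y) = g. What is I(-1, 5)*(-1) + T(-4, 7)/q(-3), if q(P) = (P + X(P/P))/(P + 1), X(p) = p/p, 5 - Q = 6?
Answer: 0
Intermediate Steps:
Q = -1 (Q = 5 - 1*6 = 5 - 6 = -1)
X(p) = 1
q(P) = 1 (q(P) = (P + 1)/(P + 1) = (1 + P)/(1 + P) = 1)
T(D, C) = -1 (T(D, C) = 1/(-1) = -1)
I(-1, 5)*(-1) + T(-4, 7)/q(-3) = -1*(-1) - 1/1 = 1 - 1*1 = 1 - 1 = 0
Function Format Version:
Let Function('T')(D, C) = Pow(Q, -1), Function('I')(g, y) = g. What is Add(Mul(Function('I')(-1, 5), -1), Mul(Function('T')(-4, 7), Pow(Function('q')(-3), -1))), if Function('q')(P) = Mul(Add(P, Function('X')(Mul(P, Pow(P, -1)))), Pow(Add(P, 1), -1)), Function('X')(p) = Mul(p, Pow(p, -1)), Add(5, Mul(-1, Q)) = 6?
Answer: 0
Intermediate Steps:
Q = -1 (Q = Add(5, Mul(-1, 6)) = Add(5, -6) = -1)
Function('X')(p) = 1
Function('q')(P) = 1 (Function('q')(P) = Mul(Add(P, 1), Pow(Add(P, 1), -1)) = Mul(Add(1, P), Pow(Add(1, P), -1)) = 1)
Function('T')(D, C) = -1 (Function('T')(D, C) = Pow(-1, -1) = -1)
Add(Mul(Function('I')(-1, 5), -1), Mul(Function('T')(-4, 7), Pow(Function('q')(-3), -1))) = Add(Mul(-1, -1), Mul(-1, Pow(1, -1))) = Add(1, Mul(-1, 1)) = Add(1, -1) = 0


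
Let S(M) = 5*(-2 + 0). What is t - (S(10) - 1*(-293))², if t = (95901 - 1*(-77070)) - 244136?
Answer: -151254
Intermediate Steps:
S(M) = -10 (S(M) = 5*(-2) = -10)
t = -71165 (t = (95901 + 77070) - 244136 = 172971 - 244136 = -71165)
t - (S(10) - 1*(-293))² = -71165 - (-10 - 1*(-293))² = -71165 - (-10 + 293)² = -71165 - 1*283² = -71165 - 1*80089 = -71165 - 80089 = -151254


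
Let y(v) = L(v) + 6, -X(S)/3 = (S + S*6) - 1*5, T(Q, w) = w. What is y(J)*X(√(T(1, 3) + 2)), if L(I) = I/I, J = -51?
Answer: 105 - 147*√5 ≈ -223.70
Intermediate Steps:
L(I) = 1
X(S) = 15 - 21*S (X(S) = -3*((S + S*6) - 1*5) = -3*((S + 6*S) - 5) = -3*(7*S - 5) = -3*(-5 + 7*S) = 15 - 21*S)
y(v) = 7 (y(v) = 1 + 6 = 7)
y(J)*X(√(T(1, 3) + 2)) = 7*(15 - 21*√(3 + 2)) = 7*(15 - 21*√5) = 105 - 147*√5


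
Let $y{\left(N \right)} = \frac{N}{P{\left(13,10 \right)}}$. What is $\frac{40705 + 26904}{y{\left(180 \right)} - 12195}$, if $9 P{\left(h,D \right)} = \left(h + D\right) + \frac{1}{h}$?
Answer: $- \frac{338045}{60624} \approx -5.5761$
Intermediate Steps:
$P{\left(h,D \right)} = \frac{D}{9} + \frac{h}{9} + \frac{1}{9 h}$ ($P{\left(h,D \right)} = \frac{\left(h + D\right) + \frac{1}{h}}{9} = \frac{\left(D + h\right) + \frac{1}{h}}{9} = \frac{D + h + \frac{1}{h}}{9} = \frac{D}{9} + \frac{h}{9} + \frac{1}{9 h}$)
$y{\left(N \right)} = \frac{39 N}{100}$ ($y{\left(N \right)} = \frac{N}{\frac{1}{9} \cdot \frac{1}{13} \left(1 + 13 \left(10 + 13\right)\right)} = \frac{N}{\frac{1}{9} \cdot \frac{1}{13} \left(1 + 13 \cdot 23\right)} = \frac{N}{\frac{1}{9} \cdot \frac{1}{13} \left(1 + 299\right)} = \frac{N}{\frac{1}{9} \cdot \frac{1}{13} \cdot 300} = \frac{N}{\frac{100}{39}} = N \frac{39}{100} = \frac{39 N}{100}$)
$\frac{40705 + 26904}{y{\left(180 \right)} - 12195} = \frac{40705 + 26904}{\frac{39}{100} \cdot 180 - 12195} = \frac{67609}{\frac{351}{5} - 12195} = \frac{67609}{- \frac{60624}{5}} = 67609 \left(- \frac{5}{60624}\right) = - \frac{338045}{60624}$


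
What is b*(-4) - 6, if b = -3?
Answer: 6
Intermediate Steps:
b*(-4) - 6 = -3*(-4) - 6 = 12 - 6 = 6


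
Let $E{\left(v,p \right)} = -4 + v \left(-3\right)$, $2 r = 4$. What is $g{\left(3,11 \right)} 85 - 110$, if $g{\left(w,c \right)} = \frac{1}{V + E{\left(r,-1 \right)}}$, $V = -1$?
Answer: $- \frac{1295}{11} \approx -117.73$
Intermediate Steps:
$r = 2$ ($r = \frac{1}{2} \cdot 4 = 2$)
$E{\left(v,p \right)} = -4 - 3 v$
$g{\left(w,c \right)} = - \frac{1}{11}$ ($g{\left(w,c \right)} = \frac{1}{-1 - 10} = \frac{1}{-11} = - \frac{1}{11}$)
$g{\left(3,11 \right)} 85 - 110 = \left(- \frac{1}{11}\right) 85 - 110 = - \frac{85}{11} - 110 = - \frac{1295}{11}$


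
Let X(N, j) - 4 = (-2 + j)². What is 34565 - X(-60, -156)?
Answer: 9597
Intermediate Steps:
X(N, j) = 4 + (-2 + j)²
34565 - X(-60, -156) = 34565 - (4 + (-2 - 156)²) = 34565 - (4 + (-158)²) = 34565 - (4 + 24964) = 34565 - 1*24968 = 34565 - 24968 = 9597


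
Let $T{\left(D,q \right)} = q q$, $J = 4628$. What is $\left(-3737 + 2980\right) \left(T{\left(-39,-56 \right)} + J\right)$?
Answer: $-5877348$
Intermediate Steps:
$T{\left(D,q \right)} = q^{2}$
$\left(-3737 + 2980\right) \left(T{\left(-39,-56 \right)} + J\right) = \left(-3737 + 2980\right) \left(\left(-56\right)^{2} + 4628\right) = - 757 \left(3136 + 4628\right) = \left(-757\right) 7764 = -5877348$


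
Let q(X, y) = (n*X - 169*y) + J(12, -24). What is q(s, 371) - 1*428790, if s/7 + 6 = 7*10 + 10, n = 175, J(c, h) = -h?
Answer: -400815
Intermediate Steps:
s = 518 (s = -42 + 7*(7*10 + 10) = -42 + 7*(70 + 10) = -42 + 7*80 = -42 + 560 = 518)
q(X, y) = 24 - 169*y + 175*X (q(X, y) = (175*X - 169*y) - 1*(-24) = (-169*y + 175*X) + 24 = 24 - 169*y + 175*X)
q(s, 371) - 1*428790 = (24 - 169*371 + 175*518) - 1*428790 = (24 - 62699 + 90650) - 428790 = 27975 - 428790 = -400815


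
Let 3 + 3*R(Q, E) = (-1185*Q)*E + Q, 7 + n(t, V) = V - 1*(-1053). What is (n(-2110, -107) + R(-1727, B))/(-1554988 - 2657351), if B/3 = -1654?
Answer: 10154707103/12637017 ≈ 803.57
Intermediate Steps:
n(t, V) = 1046 + V (n(t, V) = -7 + (V - 1*(-1053)) = -7 + (V + 1053) = -7 + (1053 + V) = 1046 + V)
B = -4962 (B = 3*(-1654) = -4962)
R(Q, E) = -1 + Q/3 - 395*E*Q (R(Q, E) = -1 + ((-1185*Q)*E + Q)/3 = -1 + (-1185*E*Q + Q)/3 = -1 + (Q - 1185*E*Q)/3 = -1 + (Q/3 - 395*E*Q) = -1 + Q/3 - 395*E*Q)
(n(-2110, -107) + R(-1727, B))/(-1554988 - 2657351) = ((1046 - 107) + (-1 + (⅓)*(-1727) - 395*(-4962)*(-1727)))/(-1554988 - 2657351) = (939 + (-1 - 1727/3 - 3384902730))/(-4212339) = (939 - 10154709920/3)*(-1/4212339) = -10154707103/3*(-1/4212339) = 10154707103/12637017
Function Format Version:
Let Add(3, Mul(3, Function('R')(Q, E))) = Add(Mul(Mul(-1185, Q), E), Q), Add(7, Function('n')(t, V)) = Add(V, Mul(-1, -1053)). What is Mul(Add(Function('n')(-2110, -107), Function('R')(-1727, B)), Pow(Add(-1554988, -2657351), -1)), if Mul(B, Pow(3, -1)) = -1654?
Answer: Rational(10154707103, 12637017) ≈ 803.57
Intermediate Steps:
Function('n')(t, V) = Add(1046, V) (Function('n')(t, V) = Add(-7, Add(V, Mul(-1, -1053))) = Add(-7, Add(V, 1053)) = Add(-7, Add(1053, V)) = Add(1046, V))
B = -4962 (B = Mul(3, -1654) = -4962)
Function('R')(Q, E) = Add(-1, Mul(Rational(1, 3), Q), Mul(-395, E, Q)) (Function('R')(Q, E) = Add(-1, Mul(Rational(1, 3), Add(Mul(Mul(-1185, Q), E), Q))) = Add(-1, Mul(Rational(1, 3), Add(Mul(-1185, E, Q), Q))) = Add(-1, Mul(Rational(1, 3), Add(Q, Mul(-1185, E, Q)))) = Add(-1, Add(Mul(Rational(1, 3), Q), Mul(-395, E, Q))) = Add(-1, Mul(Rational(1, 3), Q), Mul(-395, E, Q)))
Mul(Add(Function('n')(-2110, -107), Function('R')(-1727, B)), Pow(Add(-1554988, -2657351), -1)) = Mul(Add(Add(1046, -107), Add(-1, Mul(Rational(1, 3), -1727), Mul(-395, -4962, -1727))), Pow(Add(-1554988, -2657351), -1)) = Mul(Add(939, Add(-1, Rational(-1727, 3), -3384902730)), Pow(-4212339, -1)) = Mul(Add(939, Rational(-10154709920, 3)), Rational(-1, 4212339)) = Mul(Rational(-10154707103, 3), Rational(-1, 4212339)) = Rational(10154707103, 12637017)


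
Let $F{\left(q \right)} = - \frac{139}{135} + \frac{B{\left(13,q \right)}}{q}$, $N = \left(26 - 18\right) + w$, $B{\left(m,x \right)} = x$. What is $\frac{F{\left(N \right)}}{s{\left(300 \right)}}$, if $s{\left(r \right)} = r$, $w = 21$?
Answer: $- \frac{1}{10125} \approx -9.8765 \cdot 10^{-5}$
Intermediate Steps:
$N = 29$ ($N = \left(26 - 18\right) + 21 = 8 + 21 = 29$)
$F{\left(q \right)} = - \frac{4}{135}$ ($F{\left(q \right)} = - \frac{139}{135} + \frac{q}{q} = \left(-139\right) \frac{1}{135} + 1 = - \frac{139}{135} + 1 = - \frac{4}{135}$)
$\frac{F{\left(N \right)}}{s{\left(300 \right)}} = - \frac{4}{135 \cdot 300} = \left(- \frac{4}{135}\right) \frac{1}{300} = - \frac{1}{10125}$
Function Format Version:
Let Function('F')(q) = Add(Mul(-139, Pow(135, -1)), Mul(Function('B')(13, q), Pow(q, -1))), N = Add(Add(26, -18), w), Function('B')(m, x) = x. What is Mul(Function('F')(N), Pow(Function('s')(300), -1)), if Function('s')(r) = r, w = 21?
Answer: Rational(-1, 10125) ≈ -9.8765e-5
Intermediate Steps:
N = 29 (N = Add(Add(26, -18), 21) = Add(8, 21) = 29)
Function('F')(q) = Rational(-4, 135) (Function('F')(q) = Add(Mul(-139, Pow(135, -1)), Mul(q, Pow(q, -1))) = Add(Mul(-139, Rational(1, 135)), 1) = Add(Rational(-139, 135), 1) = Rational(-4, 135))
Mul(Function('F')(N), Pow(Function('s')(300), -1)) = Mul(Rational(-4, 135), Pow(300, -1)) = Mul(Rational(-4, 135), Rational(1, 300)) = Rational(-1, 10125)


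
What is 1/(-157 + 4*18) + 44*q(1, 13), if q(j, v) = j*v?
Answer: 48619/85 ≈ 571.99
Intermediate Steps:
1/(-157 + 4*18) + 44*q(1, 13) = 1/(-157 + 4*18) + 44*(1*13) = 1/(-157 + 72) + 44*13 = 1/(-85) + 572 = -1/85 + 572 = 48619/85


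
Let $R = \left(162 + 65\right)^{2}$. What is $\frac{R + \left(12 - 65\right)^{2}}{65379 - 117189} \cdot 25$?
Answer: $- \frac{135845}{5181} \approx -26.22$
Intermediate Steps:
$R = 51529$ ($R = 227^{2} = 51529$)
$\frac{R + \left(12 - 65\right)^{2}}{65379 - 117189} \cdot 25 = \frac{51529 + \left(12 - 65\right)^{2}}{65379 - 117189} \cdot 25 = \frac{51529 + \left(-53\right)^{2}}{-51810} \cdot 25 = \left(51529 + 2809\right) \left(- \frac{1}{51810}\right) 25 = 54338 \left(- \frac{1}{51810}\right) 25 = \left(- \frac{27169}{25905}\right) 25 = - \frac{135845}{5181}$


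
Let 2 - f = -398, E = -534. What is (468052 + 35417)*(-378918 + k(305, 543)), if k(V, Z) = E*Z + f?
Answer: -336558957120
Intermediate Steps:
f = 400 (f = 2 - 1*(-398) = 2 + 398 = 400)
k(V, Z) = 400 - 534*Z (k(V, Z) = -534*Z + 400 = 400 - 534*Z)
(468052 + 35417)*(-378918 + k(305, 543)) = (468052 + 35417)*(-378918 + (400 - 534*543)) = 503469*(-378918 + (400 - 289962)) = 503469*(-378918 - 289562) = 503469*(-668480) = -336558957120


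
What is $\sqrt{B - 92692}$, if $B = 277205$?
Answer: $\sqrt{184513} \approx 429.55$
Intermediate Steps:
$\sqrt{B - 92692} = \sqrt{277205 - 92692} = \sqrt{184513}$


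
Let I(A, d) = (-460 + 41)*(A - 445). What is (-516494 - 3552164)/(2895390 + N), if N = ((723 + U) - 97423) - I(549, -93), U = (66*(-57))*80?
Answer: -2034329/1270653 ≈ -1.6010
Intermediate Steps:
U = -300960 (U = -3762*80 = -300960)
I(A, d) = 186455 - 419*A (I(A, d) = -419*(-445 + A) = 186455 - 419*A)
N = -354084 (N = ((723 - 300960) - 97423) - (186455 - 419*549) = (-300237 - 97423) - (186455 - 230031) = -397660 - 1*(-43576) = -397660 + 43576 = -354084)
(-516494 - 3552164)/(2895390 + N) = (-516494 - 3552164)/(2895390 - 354084) = -4068658/2541306 = -4068658*1/2541306 = -2034329/1270653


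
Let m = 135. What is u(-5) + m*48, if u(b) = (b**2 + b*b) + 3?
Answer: 6533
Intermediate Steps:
u(b) = 3 + 2*b**2 (u(b) = (b**2 + b**2) + 3 = 2*b**2 + 3 = 3 + 2*b**2)
u(-5) + m*48 = (3 + 2*(-5)**2) + 135*48 = (3 + 2*25) + 6480 = (3 + 50) + 6480 = 53 + 6480 = 6533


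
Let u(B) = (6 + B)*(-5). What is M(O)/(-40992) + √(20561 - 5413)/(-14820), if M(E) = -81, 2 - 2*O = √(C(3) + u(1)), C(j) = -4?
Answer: 27/13664 - √3787/7410 ≈ -0.0063288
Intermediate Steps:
u(B) = -30 - 5*B
O = 1 - I*√39/2 (O = 1 - √(-4 + (-30 - 5*1))/2 = 1 - √(-4 + (-30 - 5))/2 = 1 - √(-4 - 35)/2 = 1 - I*√39/2 ≈ 1.0 - 3.1225*I)
M(O)/(-40992) + √(20561 - 5413)/(-14820) = -81/(-40992) + √(20561 - 5413)/(-14820) = -81*(-1/40992) + √15148*(-1/14820) = 27/13664 + (2*√3787)*(-1/14820) = 27/13664 - √3787/7410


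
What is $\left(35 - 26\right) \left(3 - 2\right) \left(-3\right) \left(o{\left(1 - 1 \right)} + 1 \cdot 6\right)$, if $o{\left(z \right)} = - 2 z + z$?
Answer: $-162$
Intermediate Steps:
$o{\left(z \right)} = - z$
$\left(35 - 26\right) \left(3 - 2\right) \left(-3\right) \left(o{\left(1 - 1 \right)} + 1 \cdot 6\right) = \left(35 - 26\right) \left(3 - 2\right) \left(-3\right) \left(- (1 - 1) + 1 \cdot 6\right) = 9 \left(3 - 2\right) \left(-3\right) \left(- (1 - 1) + 6\right) = 9 \cdot 1 \left(-3\right) \left(\left(-1\right) 0 + 6\right) = 9 \left(- 3 \left(0 + 6\right)\right) = 9 \left(\left(-3\right) 6\right) = 9 \left(-18\right) = -162$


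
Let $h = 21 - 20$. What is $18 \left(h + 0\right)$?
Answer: $18$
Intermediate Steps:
$h = 1$ ($h = 21 - 20 = 1$)
$18 \left(h + 0\right) = 18 \left(1 + 0\right) = 18 \cdot 1 = 18$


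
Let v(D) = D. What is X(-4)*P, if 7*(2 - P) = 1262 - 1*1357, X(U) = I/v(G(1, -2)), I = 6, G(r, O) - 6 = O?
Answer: 327/14 ≈ 23.357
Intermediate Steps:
G(r, O) = 6 + O
X(U) = 3/2 (X(U) = 6/(6 - 2) = 6/4 = 6*(¼) = 3/2)
P = 109/7 (P = 2 - (1262 - 1*1357)/7 = 2 - (1262 - 1357)/7 = 2 - ⅐*(-95) = 2 + 95/7 = 109/7 ≈ 15.571)
X(-4)*P = (3/2)*(109/7) = 327/14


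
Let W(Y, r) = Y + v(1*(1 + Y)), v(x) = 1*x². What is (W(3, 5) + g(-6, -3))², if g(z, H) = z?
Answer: 169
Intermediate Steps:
v(x) = x²
W(Y, r) = Y + (1 + Y)² (W(Y, r) = Y + (1*(1 + Y))² = Y + (1 + Y)²)
(W(3, 5) + g(-6, -3))² = ((3 + (1 + 3)²) - 6)² = ((3 + 4²) - 6)² = ((3 + 16) - 6)² = (19 - 6)² = 13² = 169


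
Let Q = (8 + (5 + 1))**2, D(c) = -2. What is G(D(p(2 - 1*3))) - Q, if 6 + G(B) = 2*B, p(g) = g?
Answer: -206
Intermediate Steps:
G(B) = -6 + 2*B
Q = 196 (Q = (8 + 6)**2 = 14**2 = 196)
G(D(p(2 - 1*3))) - Q = (-6 + 2*(-2)) - 1*196 = (-6 - 4) - 196 = -10 - 196 = -206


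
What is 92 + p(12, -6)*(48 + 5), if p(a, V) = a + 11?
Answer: 1311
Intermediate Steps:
p(a, V) = 11 + a
92 + p(12, -6)*(48 + 5) = 92 + (11 + 12)*(48 + 5) = 92 + 23*53 = 92 + 1219 = 1311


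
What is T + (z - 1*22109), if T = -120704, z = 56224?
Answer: -86589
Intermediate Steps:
T + (z - 1*22109) = -120704 + (56224 - 1*22109) = -120704 + (56224 - 22109) = -120704 + 34115 = -86589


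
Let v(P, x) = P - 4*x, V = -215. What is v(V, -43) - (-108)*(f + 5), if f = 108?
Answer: 12161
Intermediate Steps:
v(V, -43) - (-108)*(f + 5) = (-215 - 4*(-43)) - (-108)*(108 + 5) = (-215 + 172) - (-108)*113 = -43 - 1*(-12204) = -43 + 12204 = 12161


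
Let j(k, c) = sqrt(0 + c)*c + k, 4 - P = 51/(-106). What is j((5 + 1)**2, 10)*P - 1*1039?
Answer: -46517/53 + 2375*sqrt(10)/53 ≈ -735.97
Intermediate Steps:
P = 475/106 (P = 4 - 51/(-106) = 4 - 51*(-1)/106 = 4 - 1*(-51/106) = 4 + 51/106 = 475/106 ≈ 4.4811)
j(k, c) = k + c**(3/2) (j(k, c) = sqrt(c)*c + k = c**(3/2) + k = k + c**(3/2))
j((5 + 1)**2, 10)*P - 1*1039 = ((5 + 1)**2 + 10**(3/2))*(475/106) - 1*1039 = (6**2 + 10*sqrt(10))*(475/106) - 1039 = (36 + 10*sqrt(10))*(475/106) - 1039 = (8550/53 + 2375*sqrt(10)/53) - 1039 = -46517/53 + 2375*sqrt(10)/53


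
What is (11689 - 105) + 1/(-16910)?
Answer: 195885439/16910 ≈ 11584.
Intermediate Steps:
(11689 - 105) + 1/(-16910) = (11689 - 1*105) - 1/16910 = (11689 - 105) - 1/16910 = 11584 - 1/16910 = 195885439/16910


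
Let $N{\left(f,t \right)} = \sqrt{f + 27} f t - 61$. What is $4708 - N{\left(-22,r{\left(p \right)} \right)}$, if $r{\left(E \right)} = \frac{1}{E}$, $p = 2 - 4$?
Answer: $4769 - 11 \sqrt{5} \approx 4744.4$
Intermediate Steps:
$p = -2$ ($p = 2 - 4 = -2$)
$N{\left(f,t \right)} = -61 + f t \sqrt{27 + f}$ ($N{\left(f,t \right)} = \sqrt{27 + f} f t - 61 = f \sqrt{27 + f} t - 61 = f t \sqrt{27 + f} - 61 = -61 + f t \sqrt{27 + f}$)
$4708 - N{\left(-22,r{\left(p \right)} \right)} = 4708 - \left(-61 - \frac{22 \sqrt{27 - 22}}{-2}\right) = 4708 - \left(-61 - - 11 \sqrt{5}\right) = 4708 - \left(-61 + 11 \sqrt{5}\right) = 4708 + \left(61 - 11 \sqrt{5}\right) = 4769 - 11 \sqrt{5}$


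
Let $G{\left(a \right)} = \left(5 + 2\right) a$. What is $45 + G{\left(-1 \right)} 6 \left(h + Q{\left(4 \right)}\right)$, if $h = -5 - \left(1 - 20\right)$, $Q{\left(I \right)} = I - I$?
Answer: $-543$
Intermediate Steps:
$Q{\left(I \right)} = 0$
$G{\left(a \right)} = 7 a$
$h = 14$ ($h = -5 - \left(1 - 20\right) = -5 - -19 = -5 + 19 = 14$)
$45 + G{\left(-1 \right)} 6 \left(h + Q{\left(4 \right)}\right) = 45 + 7 \left(-1\right) 6 \left(14 + 0\right) = 45 - 7 \cdot 6 \cdot 14 = 45 - 588 = -543$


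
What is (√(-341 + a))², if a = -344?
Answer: -685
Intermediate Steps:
(√(-341 + a))² = (√(-341 - 344))² = (√(-685))² = (I*√685)² = -685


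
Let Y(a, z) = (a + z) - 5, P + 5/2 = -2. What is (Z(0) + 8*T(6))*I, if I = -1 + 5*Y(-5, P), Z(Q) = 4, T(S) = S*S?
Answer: -21462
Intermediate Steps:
P = -9/2 (P = -5/2 - 2 = -9/2 ≈ -4.5000)
Y(a, z) = -5 + a + z
T(S) = S²
I = -147/2 (I = -1 + 5*(-5 - 5 - 9/2) = -1 + 5*(-29/2) = -1 - 145/2 = -147/2 ≈ -73.500)
(Z(0) + 8*T(6))*I = (4 + 8*6²)*(-147/2) = (4 + 8*36)*(-147/2) = (4 + 288)*(-147/2) = 292*(-147/2) = -21462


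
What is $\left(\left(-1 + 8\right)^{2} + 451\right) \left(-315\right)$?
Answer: $-157500$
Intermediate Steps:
$\left(\left(-1 + 8\right)^{2} + 451\right) \left(-315\right) = \left(7^{2} + 451\right) \left(-315\right) = \left(49 + 451\right) \left(-315\right) = 500 \left(-315\right) = -157500$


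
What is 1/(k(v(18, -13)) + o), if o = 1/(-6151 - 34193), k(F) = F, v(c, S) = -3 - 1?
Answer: -40344/161377 ≈ -0.25000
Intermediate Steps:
v(c, S) = -4
o = -1/40344 (o = 1/(-40344) = -1/40344 ≈ -2.4787e-5)
1/(k(v(18, -13)) + o) = 1/(-4 - 1/40344) = 1/(-161377/40344) = -40344/161377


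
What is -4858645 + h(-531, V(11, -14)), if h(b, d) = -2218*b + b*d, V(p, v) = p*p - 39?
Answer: -3724429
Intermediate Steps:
V(p, v) = -39 + p**2 (V(p, v) = p**2 - 39 = -39 + p**2)
-4858645 + h(-531, V(11, -14)) = -4858645 - 531*(-2218 + (-39 + 11**2)) = -4858645 - 531*(-2218 + (-39 + 121)) = -4858645 - 531*(-2218 + 82) = -4858645 - 531*(-2136) = -4858645 + 1134216 = -3724429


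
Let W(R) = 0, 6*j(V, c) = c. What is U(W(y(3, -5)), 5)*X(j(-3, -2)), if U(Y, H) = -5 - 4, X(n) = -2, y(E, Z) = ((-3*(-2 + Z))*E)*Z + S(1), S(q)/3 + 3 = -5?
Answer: 18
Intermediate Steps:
S(q) = -24 (S(q) = -9 + 3*(-5) = -9 - 15 = -24)
j(V, c) = c/6
y(E, Z) = -24 + E*Z*(6 - 3*Z) (y(E, Z) = ((-3*(-2 + Z))*E)*Z - 24 = ((6 - 3*Z)*E)*Z - 24 = (E*(6 - 3*Z))*Z - 24 = E*Z*(6 - 3*Z) - 24 = -24 + E*Z*(6 - 3*Z))
U(Y, H) = -9
U(W(y(3, -5)), 5)*X(j(-3, -2)) = -9*(-2) = 18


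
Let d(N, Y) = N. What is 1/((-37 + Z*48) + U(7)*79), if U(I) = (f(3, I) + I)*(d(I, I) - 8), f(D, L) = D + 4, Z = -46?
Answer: -1/3351 ≈ -0.00029842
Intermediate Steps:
f(D, L) = 4 + D
U(I) = (-8 + I)*(7 + I) (U(I) = ((4 + 3) + I)*(I - 8) = (7 + I)*(-8 + I) = (-8 + I)*(7 + I))
1/((-37 + Z*48) + U(7)*79) = 1/((-37 - 46*48) + (-56 + 7**2 - 1*7)*79) = 1/((-37 - 2208) + (-56 + 49 - 7)*79) = 1/(-2245 - 14*79) = 1/(-2245 - 1106) = 1/(-3351) = -1/3351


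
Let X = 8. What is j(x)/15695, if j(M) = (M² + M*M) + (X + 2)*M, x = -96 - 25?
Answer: 28072/15695 ≈ 1.7886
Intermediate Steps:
x = -121
j(M) = 2*M² + 10*M (j(M) = (M² + M*M) + (8 + 2)*M = (M² + M²) + 10*M = 2*M² + 10*M)
j(x)/15695 = (2*(-121)*(5 - 121))/15695 = (2*(-121)*(-116))*(1/15695) = 28072*(1/15695) = 28072/15695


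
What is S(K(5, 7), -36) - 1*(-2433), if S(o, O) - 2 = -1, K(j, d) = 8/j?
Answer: 2434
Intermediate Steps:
S(o, O) = 1 (S(o, O) = 2 - 1 = 1)
S(K(5, 7), -36) - 1*(-2433) = 1 - 1*(-2433) = 1 + 2433 = 2434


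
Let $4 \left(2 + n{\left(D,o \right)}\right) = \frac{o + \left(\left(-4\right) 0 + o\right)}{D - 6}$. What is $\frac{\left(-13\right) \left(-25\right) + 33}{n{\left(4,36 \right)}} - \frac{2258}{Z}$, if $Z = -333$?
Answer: $- \frac{94376}{3663} \approx -25.765$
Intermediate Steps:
$n{\left(D,o \right)} = -2 + \frac{o}{2 \left(-6 + D\right)}$ ($n{\left(D,o \right)} = -2 + \frac{\left(o + \left(\left(-4\right) 0 + o\right)\right) \frac{1}{D - 6}}{4} = -2 + \frac{\left(o + \left(0 + o\right)\right) \frac{1}{-6 + D}}{4} = -2 + \frac{\left(o + o\right) \frac{1}{-6 + D}}{4} = -2 + \frac{2 o \frac{1}{-6 + D}}{4} = -2 + \frac{o}{2 \left(-6 + D\right)}$)
$\frac{\left(-13\right) \left(-25\right) + 33}{n{\left(4,36 \right)}} - \frac{2258}{Z} = \frac{\left(-13\right) \left(-25\right) + 33}{\frac{1}{2} \frac{1}{-6 + 4} \left(24 + 36 - 16\right)} - \frac{2258}{-333} = \frac{325 + 33}{\frac{1}{2} \frac{1}{-2} \left(24 + 36 - 16\right)} - - \frac{2258}{333} = \frac{358}{\frac{1}{2} \left(- \frac{1}{2}\right) 44} + \frac{2258}{333} = \frac{358}{-11} + \frac{2258}{333} = 358 \left(- \frac{1}{11}\right) + \frac{2258}{333} = - \frac{358}{11} + \frac{2258}{333} = - \frac{94376}{3663}$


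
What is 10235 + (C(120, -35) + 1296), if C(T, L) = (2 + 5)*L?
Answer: 11286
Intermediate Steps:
C(T, L) = 7*L
10235 + (C(120, -35) + 1296) = 10235 + (7*(-35) + 1296) = 10235 + (-245 + 1296) = 10235 + 1051 = 11286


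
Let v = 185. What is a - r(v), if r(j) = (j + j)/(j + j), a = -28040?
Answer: -28041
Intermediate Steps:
r(j) = 1 (r(j) = (2*j)/((2*j)) = (2*j)*(1/(2*j)) = 1)
a - r(v) = -28040 - 1*1 = -28040 - 1 = -28041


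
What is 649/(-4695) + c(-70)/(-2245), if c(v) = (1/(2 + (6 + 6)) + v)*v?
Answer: -4887806/2108055 ≈ -2.3186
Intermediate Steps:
c(v) = v*(1/14 + v) (c(v) = (1/(2 + 12) + v)*v = (1/14 + v)*v = v*(1/14 + v))
649/(-4695) + c(-70)/(-2245) = 649/(-4695) - 70*(1/14 - 70)/(-2245) = 649*(-1/4695) - 70*(-979/14)*(-1/2245) = -649/4695 + 4895*(-1/2245) = -649/4695 - 979/449 = -4887806/2108055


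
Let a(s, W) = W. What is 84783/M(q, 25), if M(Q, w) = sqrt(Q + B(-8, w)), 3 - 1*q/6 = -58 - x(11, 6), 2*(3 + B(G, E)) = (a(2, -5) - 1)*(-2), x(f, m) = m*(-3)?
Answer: 28261*sqrt(29)/29 ≈ 5247.9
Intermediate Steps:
x(f, m) = -3*m
B(G, E) = 3 (B(G, E) = -3 + ((-5 - 1)*(-2))/2 = -3 + (-6*(-2))/2 = -3 + (1/2)*12 = -3 + 6 = 3)
q = 258 (q = 18 - 6*(-58 - (-3)*6) = 18 - 6*(-58 - 1*(-18)) = 18 - 6*(-58 + 18) = 18 - 6*(-40) = 18 + 240 = 258)
M(Q, w) = sqrt(3 + Q) (M(Q, w) = sqrt(Q + 3) = sqrt(3 + Q))
84783/M(q, 25) = 84783/(sqrt(3 + 258)) = 84783/(sqrt(261)) = 84783/((3*sqrt(29))) = 84783*(sqrt(29)/87) = 28261*sqrt(29)/29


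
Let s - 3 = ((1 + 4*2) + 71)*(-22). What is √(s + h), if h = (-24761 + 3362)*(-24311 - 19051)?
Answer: 7*√18936769 ≈ 30461.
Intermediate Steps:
h = 927903438 (h = -21399*(-43362) = 927903438)
s = -1757 (s = 3 + ((1 + 4*2) + 71)*(-22) = 3 + ((1 + 8) + 71)*(-22) = 3 + (9 + 71)*(-22) = 3 + 80*(-22) = 3 - 1760 = -1757)
√(s + h) = √(-1757 + 927903438) = √927901681 = 7*√18936769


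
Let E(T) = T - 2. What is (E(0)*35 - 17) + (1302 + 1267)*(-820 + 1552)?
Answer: 1880421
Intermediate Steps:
E(T) = -2 + T
(E(0)*35 - 17) + (1302 + 1267)*(-820 + 1552) = ((-2 + 0)*35 - 17) + (1302 + 1267)*(-820 + 1552) = (-2*35 - 17) + 2569*732 = (-70 - 17) + 1880508 = -87 + 1880508 = 1880421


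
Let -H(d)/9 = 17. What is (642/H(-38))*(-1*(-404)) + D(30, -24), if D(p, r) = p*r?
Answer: -123176/51 ≈ -2415.2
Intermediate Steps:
H(d) = -153 (H(d) = -9*17 = -153)
(642/H(-38))*(-1*(-404)) + D(30, -24) = (642/(-153))*(-1*(-404)) + 30*(-24) = (642*(-1/153))*404 - 720 = -214/51*404 - 720 = -86456/51 - 720 = -123176/51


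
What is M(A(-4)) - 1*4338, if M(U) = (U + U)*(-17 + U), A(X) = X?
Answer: -4170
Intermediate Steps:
M(U) = 2*U*(-17 + U) (M(U) = (2*U)*(-17 + U) = 2*U*(-17 + U))
M(A(-4)) - 1*4338 = 2*(-4)*(-17 - 4) - 1*4338 = 2*(-4)*(-21) - 4338 = 168 - 4338 = -4170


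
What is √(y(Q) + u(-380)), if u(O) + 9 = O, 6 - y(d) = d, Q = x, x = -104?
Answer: 3*I*√31 ≈ 16.703*I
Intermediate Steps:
Q = -104
y(d) = 6 - d
u(O) = -9 + O
√(y(Q) + u(-380)) = √((6 - 1*(-104)) + (-9 - 380)) = √((6 + 104) - 389) = √(110 - 389) = √(-279) = 3*I*√31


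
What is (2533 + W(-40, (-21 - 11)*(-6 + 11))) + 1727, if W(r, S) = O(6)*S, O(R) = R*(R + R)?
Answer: -7260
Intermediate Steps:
O(R) = 2*R**2 (O(R) = R*(2*R) = 2*R**2)
W(r, S) = 72*S (W(r, S) = (2*6**2)*S = (2*36)*S = 72*S)
(2533 + W(-40, (-21 - 11)*(-6 + 11))) + 1727 = (2533 + 72*((-21 - 11)*(-6 + 11))) + 1727 = (2533 + 72*(-32*5)) + 1727 = (2533 + 72*(-160)) + 1727 = (2533 - 11520) + 1727 = -8987 + 1727 = -7260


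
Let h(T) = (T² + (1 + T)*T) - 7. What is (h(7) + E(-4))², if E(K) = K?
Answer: 8836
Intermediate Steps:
h(T) = -7 + T² + T*(1 + T) (h(T) = (T² + T*(1 + T)) - 7 = -7 + T² + T*(1 + T))
(h(7) + E(-4))² = ((-7 + 7 + 2*7²) - 4)² = ((-7 + 7 + 2*49) - 4)² = ((-7 + 7 + 98) - 4)² = (98 - 4)² = 94² = 8836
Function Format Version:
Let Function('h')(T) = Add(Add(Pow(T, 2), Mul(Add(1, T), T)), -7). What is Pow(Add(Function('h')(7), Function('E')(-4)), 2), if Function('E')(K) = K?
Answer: 8836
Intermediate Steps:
Function('h')(T) = Add(-7, Pow(T, 2), Mul(T, Add(1, T))) (Function('h')(T) = Add(Add(Pow(T, 2), Mul(T, Add(1, T))), -7) = Add(-7, Pow(T, 2), Mul(T, Add(1, T))))
Pow(Add(Function('h')(7), Function('E')(-4)), 2) = Pow(Add(Add(-7, 7, Mul(2, Pow(7, 2))), -4), 2) = Pow(Add(Add(-7, 7, Mul(2, 49)), -4), 2) = Pow(Add(Add(-7, 7, 98), -4), 2) = Pow(Add(98, -4), 2) = Pow(94, 2) = 8836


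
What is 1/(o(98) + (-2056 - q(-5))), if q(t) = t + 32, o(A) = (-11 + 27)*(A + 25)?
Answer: -1/115 ≈ -0.0086956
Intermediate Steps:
o(A) = 400 + 16*A (o(A) = 16*(25 + A) = 400 + 16*A)
q(t) = 32 + t
1/(o(98) + (-2056 - q(-5))) = 1/((400 + 16*98) + (-2056 - (32 - 5))) = 1/((400 + 1568) + (-2056 - 1*27)) = 1/(1968 + (-2056 - 27)) = 1/(1968 - 2083) = 1/(-115) = -1/115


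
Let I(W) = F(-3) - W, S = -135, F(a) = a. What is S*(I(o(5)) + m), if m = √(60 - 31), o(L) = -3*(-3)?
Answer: 1620 - 135*√29 ≈ 893.00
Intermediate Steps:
o(L) = 9
m = √29 ≈ 5.3852
I(W) = -3 - W
S*(I(o(5)) + m) = -135*((-3 - 1*9) + √29) = -135*((-3 - 9) + √29) = -135*(-12 + √29) = 1620 - 135*√29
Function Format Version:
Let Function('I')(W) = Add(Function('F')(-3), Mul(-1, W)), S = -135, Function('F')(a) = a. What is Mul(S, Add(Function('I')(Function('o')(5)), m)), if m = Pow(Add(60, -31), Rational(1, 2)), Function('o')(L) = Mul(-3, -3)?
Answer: Add(1620, Mul(-135, Pow(29, Rational(1, 2)))) ≈ 893.00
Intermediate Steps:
Function('o')(L) = 9
m = Pow(29, Rational(1, 2)) ≈ 5.3852
Function('I')(W) = Add(-3, Mul(-1, W))
Mul(S, Add(Function('I')(Function('o')(5)), m)) = Mul(-135, Add(Add(-3, Mul(-1, 9)), Pow(29, Rational(1, 2)))) = Mul(-135, Add(Add(-3, -9), Pow(29, Rational(1, 2)))) = Mul(-135, Add(-12, Pow(29, Rational(1, 2)))) = Add(1620, Mul(-135, Pow(29, Rational(1, 2))))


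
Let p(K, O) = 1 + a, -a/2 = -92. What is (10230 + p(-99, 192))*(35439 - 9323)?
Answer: 271998140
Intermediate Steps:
a = 184 (a = -2*(-92) = 184)
p(K, O) = 185 (p(K, O) = 1 + 184 = 185)
(10230 + p(-99, 192))*(35439 - 9323) = (10230 + 185)*(35439 - 9323) = 10415*26116 = 271998140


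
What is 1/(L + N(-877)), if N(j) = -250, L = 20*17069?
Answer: 1/341130 ≈ 2.9314e-6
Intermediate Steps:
L = 341380
1/(L + N(-877)) = 1/(341380 - 250) = 1/341130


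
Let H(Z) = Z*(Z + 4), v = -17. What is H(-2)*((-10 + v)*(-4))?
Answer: -432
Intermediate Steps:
H(Z) = Z*(4 + Z)
H(-2)*((-10 + v)*(-4)) = (-2*(4 - 2))*((-10 - 17)*(-4)) = (-2*2)*(-27*(-4)) = -4*108 = -432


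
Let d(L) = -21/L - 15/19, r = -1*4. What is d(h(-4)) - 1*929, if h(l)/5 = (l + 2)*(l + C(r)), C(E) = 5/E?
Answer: -88368/95 ≈ -930.19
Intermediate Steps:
r = -4
h(l) = 5*(2 + l)*(-5/4 + l) (h(l) = 5*((l + 2)*(l + 5/(-4))) = 5*((2 + l)*(l + 5*(-1/4))) = 5*((2 + l)*(l - 5/4)) = 5*((2 + l)*(-5/4 + l)) = 5*(2 + l)*(-5/4 + l))
d(L) = -15/19 - 21/L (d(L) = -21/L - 15*1/19 = -21/L - 15/19 = -15/19 - 21/L)
d(h(-4)) - 1*929 = (-15/19 - 21/(-25/2 + 5*(-4)**2 + (15/4)*(-4))) - 1*929 = (-15/19 - 21/(-25/2 + 5*16 - 15)) - 929 = (-15/19 - 21/(-25/2 + 80 - 15)) - 929 = (-15/19 - 21/105/2) - 929 = (-15/19 - 21*2/105) - 929 = (-15/19 - 2/5) - 929 = -113/95 - 929 = -88368/95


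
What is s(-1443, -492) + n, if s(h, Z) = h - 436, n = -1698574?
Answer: -1700453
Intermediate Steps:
s(h, Z) = -436 + h
s(-1443, -492) + n = (-436 - 1443) - 1698574 = -1879 - 1698574 = -1700453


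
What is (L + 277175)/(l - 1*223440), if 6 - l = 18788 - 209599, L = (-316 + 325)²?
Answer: -277256/32623 ≈ -8.4988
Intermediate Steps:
L = 81 (L = 9² = 81)
l = 190817 (l = 6 - (18788 - 209599) = 6 - 1*(-190811) = 6 + 190811 = 190817)
(L + 277175)/(l - 1*223440) = (81 + 277175)/(190817 - 1*223440) = 277256/(190817 - 223440) = 277256/(-32623) = 277256*(-1/32623) = -277256/32623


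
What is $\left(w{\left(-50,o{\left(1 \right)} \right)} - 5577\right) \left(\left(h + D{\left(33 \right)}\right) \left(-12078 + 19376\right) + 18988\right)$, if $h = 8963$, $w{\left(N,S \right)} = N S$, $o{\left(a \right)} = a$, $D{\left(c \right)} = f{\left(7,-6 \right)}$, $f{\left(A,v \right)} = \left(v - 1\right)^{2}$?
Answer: $-370192249628$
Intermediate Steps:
$f{\left(A,v \right)} = \left(-1 + v\right)^{2}$
$D{\left(c \right)} = 49$ ($D{\left(c \right)} = \left(-1 - 6\right)^{2} = \left(-7\right)^{2} = 49$)
$\left(w{\left(-50,o{\left(1 \right)} \right)} - 5577\right) \left(\left(h + D{\left(33 \right)}\right) \left(-12078 + 19376\right) + 18988\right) = \left(\left(-50\right) 1 - 5577\right) \left(\left(8963 + 49\right) \left(-12078 + 19376\right) + 18988\right) = \left(-50 - 5577\right) \left(9012 \cdot 7298 + 18988\right) = - 5627 \left(65769576 + 18988\right) = \left(-5627\right) 65788564 = -370192249628$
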